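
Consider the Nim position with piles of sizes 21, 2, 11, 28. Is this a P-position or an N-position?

P-position

Nim-sum: 21 ⊕ 2 ⊕ 11 ⊕ 28 = 0.
The nim-sum is 0, so this is a P-position: the player to move is in a losing position under optimal play.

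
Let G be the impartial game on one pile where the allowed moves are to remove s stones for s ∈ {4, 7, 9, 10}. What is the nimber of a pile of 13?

3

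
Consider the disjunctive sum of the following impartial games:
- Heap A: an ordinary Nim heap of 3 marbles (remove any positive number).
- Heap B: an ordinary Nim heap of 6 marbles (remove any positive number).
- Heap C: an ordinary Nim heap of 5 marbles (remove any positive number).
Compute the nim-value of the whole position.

0

Heap A is a plain Nim heap of size 3, so its Grundy value is 3.
Heap B is a plain Nim heap of size 6, so its Grundy value is 6.
Heap C is a plain Nim heap of size 5, so its Grundy value is 5.
By the Sprague-Grundy theorem, the Grundy value of a sum of independent games is the XOR of the component values.
Combined value = 3 ⊕ 6 ⊕ 5 = 0.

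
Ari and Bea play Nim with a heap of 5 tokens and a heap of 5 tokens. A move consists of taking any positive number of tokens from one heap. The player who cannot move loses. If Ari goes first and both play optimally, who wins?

Bea wins

Compute the nim-sum pairwise:
5 ^ 5 = 0
The nim-sum is 0, so this is a P-position: the player to move is in a losing position under optimal play; Ari is about to move from it and so loses — Bea wins.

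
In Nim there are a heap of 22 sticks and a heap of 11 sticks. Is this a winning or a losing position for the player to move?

Compute the nim-sum pairwise:
22 ^ 11 = 29
The nim-sum is 29 ≠ 0, so this is an N-position: the player to move can win.

Winning position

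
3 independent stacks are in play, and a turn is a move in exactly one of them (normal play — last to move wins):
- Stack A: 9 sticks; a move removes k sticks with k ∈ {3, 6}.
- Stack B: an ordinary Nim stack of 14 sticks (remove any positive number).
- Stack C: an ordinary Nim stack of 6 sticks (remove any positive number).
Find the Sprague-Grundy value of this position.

8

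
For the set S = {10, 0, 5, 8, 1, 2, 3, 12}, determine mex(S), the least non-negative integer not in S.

4

The values 0, 1, 2, 3 are all present; 4 is the first non-negative integer missing from the set.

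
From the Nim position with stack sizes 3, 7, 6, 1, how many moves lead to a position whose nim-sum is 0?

Nim-sum: 3 ⊕ 7 ⊕ 6 ⊕ 1 = 3.
The overall nim-sum is X = 3. A stack of size p has a winning move iff p XOR X < p (reduce it to p XOR X).
  3: 3 XOR 3 = 0 < 3 — winning move (to 0).
  7: 7 XOR 3 = 4 < 7 — winning move (to 4).
  6: 6 XOR 3 = 5 < 6 — winning move (to 5).
  1: 1 XOR 3 = 2 ≥ 1 — no move.
That gives 3 winning moves.

3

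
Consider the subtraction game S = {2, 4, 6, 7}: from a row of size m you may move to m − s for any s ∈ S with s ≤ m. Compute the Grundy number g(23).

Compute g(0), g(1), … for moves {2, 4, 6, 7}:
k:     0  1  2  3  4  5  6  7  8  9 10 11 12 13 14 15 16 17 18 19 20 21 22 23
g(k):  0  0  1  1  2  2  3  3  4  0  0  1  1  2  2  3  3  4  0  0  1  1  2  2
So g(23) = 2.

2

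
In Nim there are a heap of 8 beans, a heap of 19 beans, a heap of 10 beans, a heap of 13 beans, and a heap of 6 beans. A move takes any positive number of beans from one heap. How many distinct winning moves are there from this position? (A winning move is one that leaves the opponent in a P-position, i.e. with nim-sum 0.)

1

Bitwise XOR of the heap sizes:
  01000  (8)
  10011  (19)
  01010  (10)
  01101  (13)
  00110  (6)
  -----
  11010  (26)
The overall nim-sum is X = 26. A heap of size p has a winning move iff p XOR X < p (reduce it to p XOR X).
  8: 8 XOR 26 = 18 ≥ 8 — no move.
  19: 19 XOR 26 = 9 < 19 — winning move (to 9).
  10: 10 XOR 26 = 16 ≥ 10 — no move.
  13: 13 XOR 26 = 23 ≥ 13 — no move.
  6: 6 XOR 26 = 28 ≥ 6 — no move.
That gives 1 winning move.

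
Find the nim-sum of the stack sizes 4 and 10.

Nim-sum: 4 ^ 10 = 14.

14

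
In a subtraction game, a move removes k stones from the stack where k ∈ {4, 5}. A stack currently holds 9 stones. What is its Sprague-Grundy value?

0

Compute g(0), g(1), … for moves {4, 5}:
k:     0  1  2  3  4  5  6  7  8  9
g(k):  0  0  0  0  1  1  1  1  2  0
So g(9) = 0.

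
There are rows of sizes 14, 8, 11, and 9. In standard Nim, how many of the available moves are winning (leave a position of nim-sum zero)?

1

Nim-sum: 14 XOR 8 XOR 11 XOR 9 = 4.
The overall nim-sum is X = 4. A row of size p has a winning move iff p XOR X < p (reduce it to p XOR X).
  14: 14 XOR 4 = 10 < 14 — winning move (to 10).
  8: 8 XOR 4 = 12 ≥ 8 — no move.
  11: 11 XOR 4 = 15 ≥ 11 — no move.
  9: 9 XOR 4 = 13 ≥ 9 — no move.
That gives 1 winning move.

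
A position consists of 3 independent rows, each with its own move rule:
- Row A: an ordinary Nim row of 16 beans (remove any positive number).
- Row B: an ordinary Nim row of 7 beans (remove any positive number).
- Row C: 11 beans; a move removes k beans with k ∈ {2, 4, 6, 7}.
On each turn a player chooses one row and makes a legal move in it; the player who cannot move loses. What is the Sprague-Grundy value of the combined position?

Row A is a plain Nim row of size 16, so its Grundy value is 16.
Row B is a plain Nim row of size 7, so its Grundy value is 7.
Build the Grundy sequence for row C with g(k) = mex{g(k−s) : s ∈ {2, 4, 6, 7}, s ≤ k}:
g(0) = mex{} = 0
g(1) = mex{} = 0
g(2) = mex{0} = 1
g(3) = mex{0} = 1
g(4) = mex{0,1} = 2
g(5) = mex{0,1} = 2
g(6) = mex{0,1,2} = 3
g(7) = mex{0,1,2} = 3
g(8) = mex{0,1,2,3} = 4
g(9) = mex{1,2,3} = 0
g(10) = mex{1,2,3,4} = 0
g(11) = mex{0,2,3} = 1
So g(11) = 1.
By the Sprague-Grundy theorem, the Grundy value of a sum of independent games is the XOR of the component values.
Combined value = 16 ⊕ 7 ⊕ 1 = 22.

22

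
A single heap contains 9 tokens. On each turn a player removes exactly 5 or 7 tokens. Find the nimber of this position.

1

Grundy values for subtraction set {5, 7}:
k:     0  1  2  3  4  5  6  7  8  9
g(k):  0  0  0  0  0  1  1  1  1  1
So g(9) = 1.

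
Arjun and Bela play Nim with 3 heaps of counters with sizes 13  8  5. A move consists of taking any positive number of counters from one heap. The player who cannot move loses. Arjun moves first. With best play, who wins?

Bela wins

Compute the nim-sum pairwise:
13 XOR 8 = 5
5 XOR 5 = 0
The nim-sum is 0, so this is a P-position: the player to move is in a losing position under optimal play; Arjun is about to move from it and so loses — Bela wins.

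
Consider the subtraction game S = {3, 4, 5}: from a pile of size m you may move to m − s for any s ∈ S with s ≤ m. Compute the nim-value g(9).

0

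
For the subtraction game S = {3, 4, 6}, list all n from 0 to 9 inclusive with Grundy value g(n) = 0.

Grundy values for subtraction set {3, 4, 6}:
g(0) = mex{} = 0
g(1) = mex{} = 0
g(2) = mex{} = 0
g(3) = mex{0} = 1
g(4) = mex{0} = 1
g(5) = mex{0} = 1
g(6) = mex{0,1} = 2
g(7) = mex{0,1} = 2
g(8) = mex{0,1} = 2
g(9) = mex{1,2} = 0
The P-positions (g = 0) in 0..9 are 0, 1, 2, 9.

0, 1, 2, 9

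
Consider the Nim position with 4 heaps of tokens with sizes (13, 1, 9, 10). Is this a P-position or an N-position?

N-position

Bitwise XOR of the heap sizes:
  1101  (13)
  0001  (1)
  1001  (9)
  1010  (10)
  ----
  1111  (15)
The nim-sum is 15 ≠ 0, so this is an N-position: the player to move can win.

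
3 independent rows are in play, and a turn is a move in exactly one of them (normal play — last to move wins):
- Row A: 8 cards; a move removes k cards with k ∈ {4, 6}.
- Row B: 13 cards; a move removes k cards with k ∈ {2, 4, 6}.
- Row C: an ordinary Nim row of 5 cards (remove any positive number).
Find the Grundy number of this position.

Grundy values for row A (subtraction set {4, 6}):
k:     0  1  2  3  4  5  6  7  8
g(k):  0  0  0  0  1  1  1  1  2
So g(8) = 2.
Grundy values for row B (subtraction set {2, 4, 6}):
k:     0  1  2  3  4  5  6  7  8  9 10 11 12 13
g(k):  0  0  1  1  2  2  3  3  0  0  1  1  2  2
So g(13) = 2.
Row C is a plain Nim row of size 5, so its Grundy value is 5.
By the Sprague-Grundy theorem, the Grundy value of a sum of independent games is the XOR of the component values.
Combined value = 2 XOR 2 XOR 5 = 5.

5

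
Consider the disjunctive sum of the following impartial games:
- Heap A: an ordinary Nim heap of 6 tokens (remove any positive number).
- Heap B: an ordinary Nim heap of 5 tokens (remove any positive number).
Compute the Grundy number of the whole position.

3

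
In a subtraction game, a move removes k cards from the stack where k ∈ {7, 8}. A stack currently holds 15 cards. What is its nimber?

0

Compute g(0), g(1), … for moves {7, 8}:
k:     0  1  2  3  4  5  6  7  8  9 10 11 12 13 14 15
g(k):  0  0  0  0  0  0  0  1  1  1  1  1  1  1  2  0
So g(15) = 0.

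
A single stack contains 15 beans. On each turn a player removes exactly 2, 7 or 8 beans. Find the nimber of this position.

Grundy values for subtraction set {2, 7, 8}:
k:     0  1  2  3  4  5  6  7  8  9 10 11 12 13 14 15
g(k):  0  0  1  1  0  0  1  1  2  2  0  3  1  2  0  0
So g(15) = 0.

0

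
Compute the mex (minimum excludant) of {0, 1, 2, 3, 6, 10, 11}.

4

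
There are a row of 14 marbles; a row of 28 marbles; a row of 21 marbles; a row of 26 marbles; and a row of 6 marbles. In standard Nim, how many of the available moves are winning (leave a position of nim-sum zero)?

3

Nim-sum: 14 XOR 28 XOR 21 XOR 26 XOR 6 = 27.
The overall nim-sum is X = 27. A row of size p has a winning move iff p XOR X < p (reduce it to p XOR X).
  14: 14 XOR 27 = 21 ≥ 14 — no move.
  28: 28 XOR 27 = 7 < 28 — winning move (to 7).
  21: 21 XOR 27 = 14 < 21 — winning move (to 14).
  26: 26 XOR 27 = 1 < 26 — winning move (to 1).
  6: 6 XOR 27 = 29 ≥ 6 — no move.
That gives 3 winning moves.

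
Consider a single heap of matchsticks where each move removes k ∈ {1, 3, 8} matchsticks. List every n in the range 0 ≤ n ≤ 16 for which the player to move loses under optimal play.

0, 2, 4, 6, 11, 13, 15

Build the Grundy sequence with g(k) = mex{g(k−s) : s ∈ {1, 3, 8}, s ≤ k}:
k:     0  1  2  3  4  5  6  7  8  9 10 11 12 13 14 15 16
g(k):  0  1  0  1  0  1  0  1  2  3  2  0  1  0  1  0  1
The P-positions (g = 0) in 0..16 are 0, 2, 4, 6, 11, 13, 15.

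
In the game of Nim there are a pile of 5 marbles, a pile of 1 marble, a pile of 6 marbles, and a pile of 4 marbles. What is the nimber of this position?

6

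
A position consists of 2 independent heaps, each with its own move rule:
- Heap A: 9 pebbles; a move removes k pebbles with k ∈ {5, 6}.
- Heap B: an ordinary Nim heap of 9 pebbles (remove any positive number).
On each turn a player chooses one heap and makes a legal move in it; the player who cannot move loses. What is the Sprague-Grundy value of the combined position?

8

Build the Grundy sequence for heap A with g(k) = mex{g(k−s) : s ∈ {5, 6}, s ≤ k}:
g(0) = mex{} = 0
g(1) = mex{} = 0
g(2) = mex{} = 0
g(3) = mex{} = 0
g(4) = mex{} = 0
g(5) = mex{0} = 1
g(6) = mex{0} = 1
g(7) = mex{0} = 1
g(8) = mex{0} = 1
g(9) = mex{0} = 1
So g(9) = 1.
Heap B is a plain Nim heap of size 9, so its Grundy value is 9.
By the Sprague-Grundy theorem, the Grundy value of a sum of independent games is the XOR of the component values.
Combined value = 1 ⊕ 9 = 8.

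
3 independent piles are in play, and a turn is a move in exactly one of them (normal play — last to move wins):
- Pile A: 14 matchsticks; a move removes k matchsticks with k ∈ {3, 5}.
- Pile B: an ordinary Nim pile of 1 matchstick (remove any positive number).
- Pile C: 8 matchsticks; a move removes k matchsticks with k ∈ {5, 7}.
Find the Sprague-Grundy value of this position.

2

Grundy values for pile A (subtraction set {3, 5}):
g(0) = mex{} = 0
g(1) = mex{} = 0
g(2) = mex{} = 0
g(3) = mex{0} = 1
g(4) = mex{0} = 1
g(5) = mex{0} = 1
g(6) = mex{0,1} = 2
g(7) = mex{0,1} = 2
g(8) = mex{1} = 0
g(9) = mex{1,2} = 0
g(10) = mex{1,2} = 0
g(11) = mex{0,2} = 1
g(12) = mex{0,2} = 1
g(13) = mex{0} = 1
g(14) = mex{0,1} = 2
So g(14) = 2.
Pile B is a plain Nim pile of size 1, so its Grundy value is 1.
Build the Grundy sequence for pile C with g(k) = mex{g(k−s) : s ∈ {5, 7}, s ≤ k}:
k:     0  1  2  3  4  5  6  7  8
g(k):  0  0  0  0  0  1  1  1  1
So g(8) = 1.
By the Sprague-Grundy theorem, the Grundy value of a sum of independent games is the XOR of the component values.
Combined value = 2 XOR 1 XOR 1 = 2.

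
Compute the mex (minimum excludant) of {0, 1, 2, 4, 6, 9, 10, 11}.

The values 0, 1, 2 are all present; 3 is the first non-negative integer missing from the set.

3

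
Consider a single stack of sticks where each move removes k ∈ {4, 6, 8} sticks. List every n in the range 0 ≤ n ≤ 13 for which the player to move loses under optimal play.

0, 1, 2, 3, 12, 13

Grundy values for subtraction set {4, 6, 8}:
k:     0  1  2  3  4  5  6  7  8  9 10 11 12 13
g(k):  0  0  0  0  1  1  1  1  2  2  2  2  0  0
The P-positions (g = 0) in 0..13 are 0, 1, 2, 3, 12, 13.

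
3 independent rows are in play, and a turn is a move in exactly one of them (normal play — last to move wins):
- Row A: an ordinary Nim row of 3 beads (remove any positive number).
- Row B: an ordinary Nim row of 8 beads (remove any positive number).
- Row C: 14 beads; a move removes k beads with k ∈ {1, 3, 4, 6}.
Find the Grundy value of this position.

Row A is a plain Nim row of size 3, so its Grundy value is 3.
Row B is a plain Nim row of size 8, so its Grundy value is 8.
Grundy values for row C (subtraction set {1, 3, 4, 6}):
g(0) = mex{} = 0
g(1) = mex{0} = 1
g(2) = mex{1} = 0
g(3) = mex{0} = 1
g(4) = mex{0,1} = 2
g(5) = mex{0,1,2} = 3
g(6) = mex{0,1,3} = 2
g(7) = mex{1,2} = 0
g(8) = mex{0,2,3} = 1
g(9) = mex{1,2,3} = 0
g(10) = mex{0,2} = 1
g(11) = mex{0,1,3} = 2
g(12) = mex{0,1,2} = 3
g(13) = mex{0,1,3} = 2
g(14) = mex{1,2} = 0
So g(14) = 0.
By the Sprague-Grundy theorem, the Grundy value of a sum of independent games is the XOR of the component values.
Combined value = 3 ⊕ 8 ⊕ 0 = 11.

11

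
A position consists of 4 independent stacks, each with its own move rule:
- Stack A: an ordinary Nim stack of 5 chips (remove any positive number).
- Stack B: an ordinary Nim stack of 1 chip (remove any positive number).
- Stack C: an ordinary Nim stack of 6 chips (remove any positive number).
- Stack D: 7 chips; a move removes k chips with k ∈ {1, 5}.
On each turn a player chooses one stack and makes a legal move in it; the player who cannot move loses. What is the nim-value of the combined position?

3

Stack A is a plain Nim stack of size 5, so its Grundy value is 5.
Stack B is a plain Nim stack of size 1, so its Grundy value is 1.
Stack C is a plain Nim stack of size 6, so its Grundy value is 6.
Build the Grundy sequence for stack D with g(k) = mex{g(k−s) : s ∈ {1, 5}, s ≤ k}:
g(0) = mex{} = 0
g(1) = mex{0} = 1
g(2) = mex{1} = 0
g(3) = mex{0} = 1
g(4) = mex{1} = 0
g(5) = mex{0} = 1
g(6) = mex{1} = 0
g(7) = mex{0} = 1
So g(7) = 1.
By the Sprague-Grundy theorem, the Grundy value of a sum of independent games is the XOR of the component values.
Combined value = 5 ⊕ 1 ⊕ 6 ⊕ 1 = 3.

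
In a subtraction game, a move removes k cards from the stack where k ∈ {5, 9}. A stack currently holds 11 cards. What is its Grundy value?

Grundy values for subtraction set {5, 9}:
k:     0  1  2  3  4  5  6  7  8  9 10 11
g(k):  0  0  0  0  0  1  1  1  1  1  2  2
So g(11) = 2.

2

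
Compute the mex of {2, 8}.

0

0 is not in the set, so the mex is 0.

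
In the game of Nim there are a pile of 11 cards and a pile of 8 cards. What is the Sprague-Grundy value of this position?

Nim-sum: 11 ^ 8 = 3.

3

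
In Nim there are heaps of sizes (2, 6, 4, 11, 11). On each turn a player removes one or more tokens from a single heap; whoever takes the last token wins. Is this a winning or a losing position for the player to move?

Losing position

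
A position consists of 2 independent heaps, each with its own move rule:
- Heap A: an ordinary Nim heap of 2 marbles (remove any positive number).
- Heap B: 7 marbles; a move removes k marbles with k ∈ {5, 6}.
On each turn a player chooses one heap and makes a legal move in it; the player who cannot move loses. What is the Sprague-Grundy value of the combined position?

3

Heap A is a plain Nim heap of size 2, so its Grundy value is 2.
Grundy values for heap B (subtraction set {5, 6}):
g(0) = mex{} = 0
g(1) = mex{} = 0
g(2) = mex{} = 0
g(3) = mex{} = 0
g(4) = mex{} = 0
g(5) = mex{0} = 1
g(6) = mex{0} = 1
g(7) = mex{0} = 1
So g(7) = 1.
The value of a disjunctive sum is the nim-sum of the parts.
Combined value = 2 XOR 1 = 3.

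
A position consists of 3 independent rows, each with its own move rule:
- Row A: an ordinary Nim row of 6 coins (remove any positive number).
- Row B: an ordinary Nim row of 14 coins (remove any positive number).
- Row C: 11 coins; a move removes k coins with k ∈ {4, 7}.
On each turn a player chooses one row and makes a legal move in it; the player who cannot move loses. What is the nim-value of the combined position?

Row A is a plain Nim row of size 6, so its Grundy value is 6.
Row B is a plain Nim row of size 14, so its Grundy value is 14.
Grundy values for row C (subtraction set {4, 7}):
g(0) = mex{} = 0
g(1) = mex{} = 0
g(2) = mex{} = 0
g(3) = mex{} = 0
g(4) = mex{0} = 1
g(5) = mex{0} = 1
g(6) = mex{0} = 1
g(7) = mex{0} = 1
g(8) = mex{0,1} = 2
g(9) = mex{0,1} = 2
g(10) = mex{0,1} = 2
g(11) = mex{1} = 0
So g(11) = 0.
The value of a disjunctive sum is the nim-sum of the parts.
Combined value = 6 ⊕ 14 ⊕ 0 = 8.

8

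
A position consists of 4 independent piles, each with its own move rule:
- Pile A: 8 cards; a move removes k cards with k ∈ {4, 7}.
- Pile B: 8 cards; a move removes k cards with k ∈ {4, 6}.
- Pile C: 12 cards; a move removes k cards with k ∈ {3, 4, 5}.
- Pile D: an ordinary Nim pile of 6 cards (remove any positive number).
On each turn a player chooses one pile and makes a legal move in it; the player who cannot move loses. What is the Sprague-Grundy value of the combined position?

7

For pile A, compute g(0), g(1), … with moves {4, 7}:
k:     0  1  2  3  4  5  6  7  8
g(k):  0  0  0  0  1  1  1  1  2
So g(8) = 2.
For pile B, compute g(0), g(1), … with moves {4, 6}:
k:     0  1  2  3  4  5  6  7  8
g(k):  0  0  0  0  1  1  1  1  2
So g(8) = 2.
Grundy values for pile C (subtraction set {3, 4, 5}):
k:     0  1  2  3  4  5  6  7  8  9 10 11 12
g(k):  0  0  0  1  1  1  2  2  0  0  0  1  1
So g(12) = 1.
Pile D is a plain Nim pile of size 6, so its Grundy value is 6.
The value of a disjunctive sum is the nim-sum of the parts.
Combined value = 2 ⊕ 2 ⊕ 1 ⊕ 6 = 7.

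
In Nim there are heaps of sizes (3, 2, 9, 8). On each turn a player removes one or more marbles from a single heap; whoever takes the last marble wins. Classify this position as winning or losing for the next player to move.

Compute the nim-sum pairwise:
3 ⊕ 2 = 1
1 ⊕ 9 = 8
8 ⊕ 8 = 0
The nim-sum is 0, so this is a P-position: the player to move is in a losing position under optimal play.

Losing position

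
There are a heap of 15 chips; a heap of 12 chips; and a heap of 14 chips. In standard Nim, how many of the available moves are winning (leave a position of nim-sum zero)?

Nim-sum: 15 ^ 12 ^ 14 = 13.
The overall nim-sum is X = 13. A heap of size p has a winning move iff p XOR X < p (reduce it to p XOR X).
  15: 15 XOR 13 = 2 < 15 — winning move (to 2).
  12: 12 XOR 13 = 1 < 12 — winning move (to 1).
  14: 14 XOR 13 = 3 < 14 — winning move (to 3).
That gives 3 winning moves.

3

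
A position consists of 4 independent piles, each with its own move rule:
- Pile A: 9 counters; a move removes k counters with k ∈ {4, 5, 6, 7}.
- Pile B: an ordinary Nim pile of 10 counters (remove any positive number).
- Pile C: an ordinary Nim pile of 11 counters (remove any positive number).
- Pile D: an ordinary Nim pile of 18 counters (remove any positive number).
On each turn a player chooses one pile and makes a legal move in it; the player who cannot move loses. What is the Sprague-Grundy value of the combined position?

Grundy values for pile A (subtraction set {4, 5, 6, 7}):
k:     0  1  2  3  4  5  6  7  8  9
g(k):  0  0  0  0  1  1  1  1  2  2
So g(9) = 2.
Pile B is a plain Nim pile of size 10, so its Grundy value is 10.
Pile C is a plain Nim pile of size 11, so its Grundy value is 11.
Pile D is a plain Nim pile of size 18, so its Grundy value is 18.
By the Sprague-Grundy theorem, the Grundy value of a sum of independent games is the XOR of the component values.
Combined value = 2 ⊕ 10 ⊕ 11 ⊕ 18 = 17.

17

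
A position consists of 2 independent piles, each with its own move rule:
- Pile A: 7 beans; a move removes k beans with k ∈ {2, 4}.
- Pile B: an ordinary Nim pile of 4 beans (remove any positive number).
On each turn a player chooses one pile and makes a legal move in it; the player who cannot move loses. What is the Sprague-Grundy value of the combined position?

Build the Grundy sequence for pile A with g(k) = mex{g(k−s) : s ∈ {2, 4}, s ≤ k}:
g(0) = mex{} = 0
g(1) = mex{} = 0
g(2) = mex{0} = 1
g(3) = mex{0} = 1
g(4) = mex{0,1} = 2
g(5) = mex{0,1} = 2
g(6) = mex{1,2} = 0
g(7) = mex{1,2} = 0
So g(7) = 0.
Pile B is a plain Nim pile of size 4, so its Grundy value is 4.
By the Sprague-Grundy theorem, the Grundy value of a sum of independent games is the XOR of the component values.
Combined value = 0 ⊕ 4 = 4.

4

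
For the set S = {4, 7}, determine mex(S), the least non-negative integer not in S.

0

0 is not in the set, so the mex is 0.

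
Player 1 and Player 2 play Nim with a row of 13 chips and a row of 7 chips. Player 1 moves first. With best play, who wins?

Player 1 wins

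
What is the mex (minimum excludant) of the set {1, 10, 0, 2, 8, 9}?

3

The values 0, 1, 2 are all present; 3 is the first non-negative integer missing from the set.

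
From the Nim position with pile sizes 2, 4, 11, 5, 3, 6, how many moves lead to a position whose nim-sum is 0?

1

In binary:
  0010  (2)
  0100  (4)
  1011  (11)
  0101  (5)
  0011  (3)
  0110  (6)
  ----
  1101  (13)
The overall nim-sum is X = 13. A pile of size p has a winning move iff p XOR X < p (reduce it to p XOR X).
  2: 2 XOR 13 = 15 ≥ 2 — no move.
  4: 4 XOR 13 = 9 ≥ 4 — no move.
  11: 11 XOR 13 = 6 < 11 — winning move (to 6).
  5: 5 XOR 13 = 8 ≥ 5 — no move.
  3: 3 XOR 13 = 14 ≥ 3 — no move.
  6: 6 XOR 13 = 11 ≥ 6 — no move.
That gives 1 winning move.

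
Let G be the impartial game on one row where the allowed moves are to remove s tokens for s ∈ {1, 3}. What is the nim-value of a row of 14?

0

Compute g(0), g(1), … for moves {1, 3}:
g(0) = mex{} = 0
g(1) = mex{0} = 1
g(2) = mex{1} = 0
g(3) = mex{0} = 1
g(4) = mex{1} = 0
g(5) = mex{0} = 1
g(6) = mex{1} = 0
g(7) = mex{0} = 1
g(8) = mex{1} = 0
g(9) = mex{0} = 1
g(10) = mex{1} = 0
g(11) = mex{0} = 1
g(12) = mex{1} = 0
g(13) = mex{0} = 1
g(14) = mex{1} = 0
So g(14) = 0.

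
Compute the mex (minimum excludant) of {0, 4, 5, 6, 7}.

1

0 is in the set but 1 is not, so the mex is 1.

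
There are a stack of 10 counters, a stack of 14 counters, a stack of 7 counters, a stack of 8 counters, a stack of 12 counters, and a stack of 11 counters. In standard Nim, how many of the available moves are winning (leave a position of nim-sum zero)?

5

Write each in binary and XOR column by column:
  1010  (10)
  1110  (14)
  0111  (7)
  1000  (8)
  1100  (12)
  1011  (11)
  ----
  1100  (12)
The overall nim-sum is X = 12. A stack of size p has a winning move iff p XOR X < p (reduce it to p XOR X).
  10: 10 XOR 12 = 6 < 10 — winning move (to 6).
  14: 14 XOR 12 = 2 < 14 — winning move (to 2).
  7: 7 XOR 12 = 11 ≥ 7 — no move.
  8: 8 XOR 12 = 4 < 8 — winning move (to 4).
  12: 12 XOR 12 = 0 < 12 — winning move (to 0).
  11: 11 XOR 12 = 7 < 11 — winning move (to 7).
That gives 5 winning moves.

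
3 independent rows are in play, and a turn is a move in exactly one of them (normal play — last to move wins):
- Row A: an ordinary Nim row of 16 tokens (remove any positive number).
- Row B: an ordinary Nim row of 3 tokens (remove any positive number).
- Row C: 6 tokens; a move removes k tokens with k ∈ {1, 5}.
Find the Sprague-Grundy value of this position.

Row A is a plain Nim row of size 16, so its Grundy value is 16.
Row B is a plain Nim row of size 3, so its Grundy value is 3.
For row C, compute g(0), g(1), … with moves {1, 5}:
k:     0  1  2  3  4  5  6
g(k):  0  1  0  1  0  1  0
So g(6) = 0.
By the Sprague-Grundy theorem, the Grundy value of a sum of independent games is the XOR of the component values.
Combined value = 16 ⊕ 3 ⊕ 0 = 19.

19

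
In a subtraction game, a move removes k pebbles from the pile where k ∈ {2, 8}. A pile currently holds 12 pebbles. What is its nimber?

1

Grundy values for subtraction set {2, 8}:
g(0) = mex{} = 0
g(1) = mex{} = 0
g(2) = mex{0} = 1
g(3) = mex{0} = 1
g(4) = mex{1} = 0
g(5) = mex{1} = 0
g(6) = mex{0} = 1
g(7) = mex{0} = 1
g(8) = mex{0,1} = 2
g(9) = mex{0,1} = 2
g(10) = mex{1,2} = 0
g(11) = mex{1,2} = 0
g(12) = mex{0} = 1
So g(12) = 1.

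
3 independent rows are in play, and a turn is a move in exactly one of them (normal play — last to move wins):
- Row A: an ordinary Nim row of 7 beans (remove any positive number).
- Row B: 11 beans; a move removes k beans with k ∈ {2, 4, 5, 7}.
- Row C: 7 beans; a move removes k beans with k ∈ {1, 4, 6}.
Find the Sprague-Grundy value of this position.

6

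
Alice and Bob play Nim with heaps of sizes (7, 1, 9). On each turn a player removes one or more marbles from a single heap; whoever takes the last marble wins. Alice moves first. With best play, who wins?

Alice wins

Nim-sum: 7 ^ 1 ^ 9 = 15.
The nim-sum is 15 ≠ 0, so this is an N-position: the player to move can win; Alice has a winning move.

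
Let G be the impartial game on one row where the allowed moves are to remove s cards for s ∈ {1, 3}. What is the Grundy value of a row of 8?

0

Grundy values for subtraction set {1, 3}:
k:     0  1  2  3  4  5  6  7  8
g(k):  0  1  0  1  0  1  0  1  0
So g(8) = 0.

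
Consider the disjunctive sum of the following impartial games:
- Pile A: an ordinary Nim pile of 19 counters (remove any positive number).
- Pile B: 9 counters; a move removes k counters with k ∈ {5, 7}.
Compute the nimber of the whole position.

18

Pile A is a plain Nim pile of size 19, so its Grundy value is 19.
Grundy values for pile B (subtraction set {5, 7}):
k:     0  1  2  3  4  5  6  7  8  9
g(k):  0  0  0  0  0  1  1  1  1  1
So g(9) = 1.
By the Sprague-Grundy theorem, the Grundy value of a sum of independent games is the XOR of the component values.
Combined value = 19 ⊕ 1 = 18.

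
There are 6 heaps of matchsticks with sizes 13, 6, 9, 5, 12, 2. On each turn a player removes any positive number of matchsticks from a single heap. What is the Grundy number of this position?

9

Compute the nim-sum pairwise:
13 XOR 6 = 11
11 XOR 9 = 2
2 XOR 5 = 7
7 XOR 12 = 11
11 XOR 2 = 9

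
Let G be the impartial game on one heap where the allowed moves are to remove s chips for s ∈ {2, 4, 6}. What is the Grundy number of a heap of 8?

Compute g(0), g(1), … for moves {2, 4, 6}:
g(0) = mex{} = 0
g(1) = mex{} = 0
g(2) = mex{0} = 1
g(3) = mex{0} = 1
g(4) = mex{0,1} = 2
g(5) = mex{0,1} = 2
g(6) = mex{0,1,2} = 3
g(7) = mex{0,1,2} = 3
g(8) = mex{1,2,3} = 0
So g(8) = 0.

0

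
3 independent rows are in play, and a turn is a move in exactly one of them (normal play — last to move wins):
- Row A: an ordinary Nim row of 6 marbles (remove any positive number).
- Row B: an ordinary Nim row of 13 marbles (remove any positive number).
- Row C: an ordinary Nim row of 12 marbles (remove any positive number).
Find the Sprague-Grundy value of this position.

Row A is a plain Nim row of size 6, so its Grundy value is 6.
Row B is a plain Nim row of size 13, so its Grundy value is 13.
Row C is a plain Nim row of size 12, so its Grundy value is 12.
By the Sprague-Grundy theorem, the Grundy value of a sum of independent games is the XOR of the component values.
Combined value = 6 ⊕ 13 ⊕ 12 = 7.

7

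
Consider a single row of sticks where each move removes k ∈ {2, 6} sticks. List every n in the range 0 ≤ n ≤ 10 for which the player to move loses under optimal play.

0, 1, 4, 5, 8, 9

Compute g(0), g(1), … for moves {2, 6}:
g(0) = mex{} = 0
g(1) = mex{} = 0
g(2) = mex{0} = 1
g(3) = mex{0} = 1
g(4) = mex{1} = 0
g(5) = mex{1} = 0
g(6) = mex{0} = 1
g(7) = mex{0} = 1
g(8) = mex{1} = 0
g(9) = mex{1} = 0
g(10) = mex{0} = 1
The P-positions (g = 0) in 0..10 are 0, 1, 4, 5, 8, 9.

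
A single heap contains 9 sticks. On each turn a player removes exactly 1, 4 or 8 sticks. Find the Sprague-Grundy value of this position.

Grundy values for subtraction set {1, 4, 8}:
g(0) = mex{} = 0
g(1) = mex{0} = 1
g(2) = mex{1} = 0
g(3) = mex{0} = 1
g(4) = mex{0,1} = 2
g(5) = mex{1,2} = 0
g(6) = mex{0} = 1
g(7) = mex{1} = 0
g(8) = mex{0,2} = 1
g(9) = mex{0,1} = 2
So g(9) = 2.

2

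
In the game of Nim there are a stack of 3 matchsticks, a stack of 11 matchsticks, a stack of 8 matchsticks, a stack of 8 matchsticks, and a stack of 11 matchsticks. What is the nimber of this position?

Bitwise XOR of the heap sizes:
  0011  (3)
  1011  (11)
  1000  (8)
  1000  (8)
  1011  (11)
  ----
  0011  (3)

3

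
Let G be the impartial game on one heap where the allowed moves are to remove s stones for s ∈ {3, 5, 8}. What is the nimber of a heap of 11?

0

Compute g(0), g(1), … for moves {3, 5, 8}:
k:     0  1  2  3  4  5  6  7  8  9 10 11
g(k):  0  0  0  1  1  1  2  2  2  3  3  0
So g(11) = 0.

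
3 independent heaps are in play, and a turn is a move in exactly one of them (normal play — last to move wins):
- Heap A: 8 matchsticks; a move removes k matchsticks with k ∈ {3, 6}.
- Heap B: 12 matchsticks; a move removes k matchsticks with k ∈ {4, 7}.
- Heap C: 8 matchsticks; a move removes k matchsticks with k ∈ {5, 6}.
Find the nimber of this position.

For heap A, compute g(0), g(1), … with moves {3, 6}:
k:     0  1  2  3  4  5  6  7  8
g(k):  0  0  0  1  1  1  2  2  2
So g(8) = 2.
Build the Grundy sequence for heap B with g(k) = mex{g(k−s) : s ∈ {4, 7}, s ≤ k}:
k:     0  1  2  3  4  5  6  7  8  9 10 11 12
g(k):  0  0  0  0  1  1  1  1  2  2  2  0  0
So g(12) = 0.
Build the Grundy sequence for heap C with g(k) = mex{g(k−s) : s ∈ {5, 6}, s ≤ k}:
g(0) = mex{} = 0
g(1) = mex{} = 0
g(2) = mex{} = 0
g(3) = mex{} = 0
g(4) = mex{} = 0
g(5) = mex{0} = 1
g(6) = mex{0} = 1
g(7) = mex{0} = 1
g(8) = mex{0} = 1
So g(8) = 1.
By the Sprague-Grundy theorem, the Grundy value of a sum of independent games is the XOR of the component values.
Combined value = 2 XOR 0 XOR 1 = 3.

3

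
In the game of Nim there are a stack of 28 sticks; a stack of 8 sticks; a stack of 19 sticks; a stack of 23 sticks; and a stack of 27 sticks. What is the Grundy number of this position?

11

Compute the nim-sum pairwise:
28 XOR 8 = 20
20 XOR 19 = 7
7 XOR 23 = 16
16 XOR 27 = 11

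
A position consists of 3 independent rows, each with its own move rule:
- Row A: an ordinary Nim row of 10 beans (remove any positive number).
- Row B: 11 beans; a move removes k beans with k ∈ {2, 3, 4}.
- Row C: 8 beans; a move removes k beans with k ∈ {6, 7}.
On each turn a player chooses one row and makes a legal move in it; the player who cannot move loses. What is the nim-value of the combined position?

9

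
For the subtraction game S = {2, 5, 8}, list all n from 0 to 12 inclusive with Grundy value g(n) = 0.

0, 1, 4, 7, 10, 11

Build the Grundy sequence with g(k) = mex{g(k−s) : s ∈ {2, 5, 8}, s ≤ k}:
k:     0  1  2  3  4  5  6  7  8  9 10 11 12
g(k):  0  0  1  1  0  2  1  0  2  1  0  0  1
The P-positions (g = 0) in 0..12 are 0, 1, 4, 7, 10, 11.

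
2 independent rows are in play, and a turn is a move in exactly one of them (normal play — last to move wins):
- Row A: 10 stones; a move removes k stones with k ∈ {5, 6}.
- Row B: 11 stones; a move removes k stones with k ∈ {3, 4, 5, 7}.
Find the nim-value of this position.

Grundy values for row A (subtraction set {5, 6}):
k:     0  1  2  3  4  5  6  7  8  9 10
g(k):  0  0  0  0  0  1  1  1  1  1  2
So g(10) = 2.
For row B, compute g(0), g(1), … with moves {3, 4, 5, 7}:
g(0) = mex{} = 0
g(1) = mex{} = 0
g(2) = mex{} = 0
g(3) = mex{0} = 1
g(4) = mex{0} = 1
g(5) = mex{0} = 1
g(6) = mex{0,1} = 2
g(7) = mex{0,1} = 2
g(8) = mex{0,1} = 2
g(9) = mex{0,1,2} = 3
g(10) = mex{1,2} = 0
g(11) = mex{1,2} = 0
So g(11) = 0.
The value of a disjunctive sum is the nim-sum of the parts.
Combined value = 2 ⊕ 0 = 2.

2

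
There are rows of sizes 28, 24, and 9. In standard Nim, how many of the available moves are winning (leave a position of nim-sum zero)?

Compute the nim-sum pairwise:
28 ⊕ 24 = 4
4 ⊕ 9 = 13
The overall nim-sum is X = 13. A row of size p has a winning move iff p XOR X < p (reduce it to p XOR X).
  28: 28 XOR 13 = 17 < 28 — winning move (to 17).
  24: 24 XOR 13 = 21 < 24 — winning move (to 21).
  9: 9 XOR 13 = 4 < 9 — winning move (to 4).
That gives 3 winning moves.

3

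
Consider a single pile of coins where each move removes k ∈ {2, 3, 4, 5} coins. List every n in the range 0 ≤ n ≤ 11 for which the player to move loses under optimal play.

0, 1, 7, 8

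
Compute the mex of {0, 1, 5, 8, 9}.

The values 0, 1 are all present; 2 is the first non-negative integer missing from the set.

2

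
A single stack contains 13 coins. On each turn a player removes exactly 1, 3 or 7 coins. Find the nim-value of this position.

1

Build the Grundy sequence with g(k) = mex{g(k−s) : s ∈ {1, 3, 7}, s ≤ k}:
g(0) = mex{} = 0
g(1) = mex{0} = 1
g(2) = mex{1} = 0
g(3) = mex{0} = 1
g(4) = mex{1} = 0
g(5) = mex{0} = 1
g(6) = mex{1} = 0
g(7) = mex{0} = 1
g(8) = mex{1} = 0
g(9) = mex{0} = 1
g(10) = mex{1} = 0
g(11) = mex{0} = 1
g(12) = mex{1} = 0
g(13) = mex{0} = 1
So g(13) = 1.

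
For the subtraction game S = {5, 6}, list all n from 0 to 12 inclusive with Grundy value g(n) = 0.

0, 1, 2, 3, 4, 11, 12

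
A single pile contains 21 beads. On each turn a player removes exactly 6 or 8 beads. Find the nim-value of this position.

Grundy values for subtraction set {6, 8}:
k:     0  1  2  3  4  5  6  7  8  9 10 11 12 13 14 15 16 17 18 19 20 21
g(k):  0  0  0  0  0  0  1  1  1  1  1  1  2  2  0  0  0  0  0  0  1  1
So g(21) = 1.

1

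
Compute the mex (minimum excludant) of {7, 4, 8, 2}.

0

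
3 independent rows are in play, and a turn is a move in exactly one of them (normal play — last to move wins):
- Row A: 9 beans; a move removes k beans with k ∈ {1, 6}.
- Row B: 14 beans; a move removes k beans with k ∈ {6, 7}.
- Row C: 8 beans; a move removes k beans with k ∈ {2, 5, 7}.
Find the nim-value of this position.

Grundy values for row A (subtraction set {1, 6}):
g(0) = mex{} = 0
g(1) = mex{0} = 1
g(2) = mex{1} = 0
g(3) = mex{0} = 1
g(4) = mex{1} = 0
g(5) = mex{0} = 1
g(6) = mex{0,1} = 2
g(7) = mex{1,2} = 0
g(8) = mex{0} = 1
g(9) = mex{1} = 0
So g(9) = 0.
Grundy values for row B (subtraction set {6, 7}):
g(0) = mex{} = 0
g(1) = mex{} = 0
g(2) = mex{} = 0
g(3) = mex{} = 0
g(4) = mex{} = 0
g(5) = mex{} = 0
g(6) = mex{0} = 1
g(7) = mex{0} = 1
g(8) = mex{0} = 1
g(9) = mex{0} = 1
g(10) = mex{0} = 1
g(11) = mex{0} = 1
g(12) = mex{0,1} = 2
g(13) = mex{1} = 0
g(14) = mex{1} = 0
So g(14) = 0.
Grundy values for row C (subtraction set {2, 5, 7}):
g(0) = mex{} = 0
g(1) = mex{} = 0
g(2) = mex{0} = 1
g(3) = mex{0} = 1
g(4) = mex{1} = 0
g(5) = mex{0,1} = 2
g(6) = mex{0} = 1
g(7) = mex{0,1,2} = 3
g(8) = mex{0,1} = 2
So g(8) = 2.
By the Sprague-Grundy theorem, the Grundy value of a sum of independent games is the XOR of the component values.
Combined value = 0 ⊕ 0 ⊕ 2 = 2.

2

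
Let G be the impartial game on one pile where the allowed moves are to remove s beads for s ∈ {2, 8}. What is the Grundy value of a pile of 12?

Compute g(0), g(1), … for moves {2, 8}:
g(0) = mex{} = 0
g(1) = mex{} = 0
g(2) = mex{0} = 1
g(3) = mex{0} = 1
g(4) = mex{1} = 0
g(5) = mex{1} = 0
g(6) = mex{0} = 1
g(7) = mex{0} = 1
g(8) = mex{0,1} = 2
g(9) = mex{0,1} = 2
g(10) = mex{1,2} = 0
g(11) = mex{1,2} = 0
g(12) = mex{0} = 1
So g(12) = 1.

1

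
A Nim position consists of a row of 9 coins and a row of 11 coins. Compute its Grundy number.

2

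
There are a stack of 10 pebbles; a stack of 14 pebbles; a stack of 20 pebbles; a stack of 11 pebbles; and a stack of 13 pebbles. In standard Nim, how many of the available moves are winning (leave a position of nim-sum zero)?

Write each in binary and XOR column by column:
  01010  (10)
  01110  (14)
  10100  (20)
  01011  (11)
  01101  (13)
  -----
  10110  (22)
The overall nim-sum is X = 22. A stack of size p has a winning move iff p XOR X < p (reduce it to p XOR X).
  10: 10 XOR 22 = 28 ≥ 10 — no move.
  14: 14 XOR 22 = 24 ≥ 14 — no move.
  20: 20 XOR 22 = 2 < 20 — winning move (to 2).
  11: 11 XOR 22 = 29 ≥ 11 — no move.
  13: 13 XOR 22 = 27 ≥ 13 — no move.
That gives 1 winning move.

1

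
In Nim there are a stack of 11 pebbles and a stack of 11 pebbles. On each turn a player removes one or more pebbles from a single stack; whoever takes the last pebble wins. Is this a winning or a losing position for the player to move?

Nim-sum: 11 XOR 11 = 0.
The nim-sum is 0, so this is a P-position: the player to move is in a losing position under optimal play.

Losing position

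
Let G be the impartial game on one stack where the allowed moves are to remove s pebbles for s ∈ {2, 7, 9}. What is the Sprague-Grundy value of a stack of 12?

2

Grundy values for subtraction set {2, 7, 9}:
k:     0  1  2  3  4  5  6  7  8  9 10 11 12
g(k):  0  0  1  1  0  0  1  1  2  2  3  3  2
So g(12) = 2.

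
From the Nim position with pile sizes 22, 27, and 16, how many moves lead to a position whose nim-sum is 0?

Compute the nim-sum pairwise:
22 XOR 27 = 13
13 XOR 16 = 29
The overall nim-sum is X = 29. A pile of size p has a winning move iff p XOR X < p (reduce it to p XOR X).
  22: 22 XOR 29 = 11 < 22 — winning move (to 11).
  27: 27 XOR 29 = 6 < 27 — winning move (to 6).
  16: 16 XOR 29 = 13 < 16 — winning move (to 13).
That gives 3 winning moves.

3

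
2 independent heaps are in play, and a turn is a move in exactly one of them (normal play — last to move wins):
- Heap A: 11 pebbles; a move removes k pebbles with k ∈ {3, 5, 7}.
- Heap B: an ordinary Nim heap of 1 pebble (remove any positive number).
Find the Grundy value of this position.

1

For heap A, compute g(0), g(1), … with moves {3, 5, 7}:
g(0) = mex{} = 0
g(1) = mex{} = 0
g(2) = mex{} = 0
g(3) = mex{0} = 1
g(4) = mex{0} = 1
g(5) = mex{0} = 1
g(6) = mex{0,1} = 2
g(7) = mex{0,1} = 2
g(8) = mex{0,1} = 2
g(9) = mex{0,1,2} = 3
g(10) = mex{1,2} = 0
g(11) = mex{1,2} = 0
So g(11) = 0.
Heap B is a plain Nim heap of size 1, so its Grundy value is 1.
By the Sprague-Grundy theorem, the Grundy value of a sum of independent games is the XOR of the component values.
Combined value = 0 XOR 1 = 1.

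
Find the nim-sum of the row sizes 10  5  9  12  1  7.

Write each in binary and XOR column by column:
  1010  (10)
  0101  (5)
  1001  (9)
  1100  (12)
  0001  (1)
  0111  (7)
  ----
  1100  (12)

12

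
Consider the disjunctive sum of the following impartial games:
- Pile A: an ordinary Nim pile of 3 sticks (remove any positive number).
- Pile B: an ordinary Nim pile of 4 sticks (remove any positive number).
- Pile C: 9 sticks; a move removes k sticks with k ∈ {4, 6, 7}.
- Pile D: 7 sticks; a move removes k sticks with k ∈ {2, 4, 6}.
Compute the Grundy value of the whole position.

Pile A is a plain Nim pile of size 3, so its Grundy value is 3.
Pile B is a plain Nim pile of size 4, so its Grundy value is 4.
Grundy values for pile C (subtraction set {4, 6, 7}):
k:     0  1  2  3  4  5  6  7  8  9
g(k):  0  0  0  0  1  1  1  1  2  2
So g(9) = 2.
For pile D, compute g(0), g(1), … with moves {2, 4, 6}:
g(0) = mex{} = 0
g(1) = mex{} = 0
g(2) = mex{0} = 1
g(3) = mex{0} = 1
g(4) = mex{0,1} = 2
g(5) = mex{0,1} = 2
g(6) = mex{0,1,2} = 3
g(7) = mex{0,1,2} = 3
So g(7) = 3.
By the Sprague-Grundy theorem, the Grundy value of a sum of independent games is the XOR of the component values.
Combined value = 3 XOR 4 XOR 2 XOR 3 = 6.

6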